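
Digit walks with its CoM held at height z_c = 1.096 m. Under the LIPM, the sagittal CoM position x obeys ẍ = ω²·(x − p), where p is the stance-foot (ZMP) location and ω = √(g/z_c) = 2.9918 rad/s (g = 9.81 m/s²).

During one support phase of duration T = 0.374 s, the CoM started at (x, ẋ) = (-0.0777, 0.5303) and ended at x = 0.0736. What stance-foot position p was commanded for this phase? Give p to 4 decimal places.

ωT = 2.9918·0.374 = 1.118933; cosh(ωT) = 1.694107, sinh(ωT) = 1.367479
x(T) = p + (x₀−p)·cosh(ωT) + (ẋ₀/ω)·sinh(ωT) ⇒ p·(1 − cosh) = x(T) − x₀·cosh − (ẋ₀/ω)·sinh
numerator   = 0.0736 − (-0.0777)·1.694107 − (0.5303/2.9918)·1.367479 = -0.037155
denominator = 1 − 1.694107 = -0.694107
p = -0.037155 / -0.694107 = 0.0535

p = 0.0535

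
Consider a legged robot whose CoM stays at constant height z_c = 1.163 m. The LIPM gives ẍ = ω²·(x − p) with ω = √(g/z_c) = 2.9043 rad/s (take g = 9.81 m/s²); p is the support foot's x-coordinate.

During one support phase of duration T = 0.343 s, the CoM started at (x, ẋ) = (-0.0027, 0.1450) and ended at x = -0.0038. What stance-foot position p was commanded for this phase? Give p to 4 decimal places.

p = 0.1077

ωT = 2.9043·0.343 = 0.996175; cosh(ωT) = 1.538597, sinh(ωT) = 1.169307
x(T) = p + (x₀−p)·cosh(ωT) + (ẋ₀/ω)·sinh(ωT) ⇒ p·(1 − cosh) = x(T) − x₀·cosh − (ẋ₀/ω)·sinh
numerator   = -0.0038 − (-0.0027)·1.538597 − (0.1450/2.9043)·1.169307 = -0.058025
denominator = 1 − 1.538597 = -0.538597
p = -0.058025 / -0.538597 = 0.1077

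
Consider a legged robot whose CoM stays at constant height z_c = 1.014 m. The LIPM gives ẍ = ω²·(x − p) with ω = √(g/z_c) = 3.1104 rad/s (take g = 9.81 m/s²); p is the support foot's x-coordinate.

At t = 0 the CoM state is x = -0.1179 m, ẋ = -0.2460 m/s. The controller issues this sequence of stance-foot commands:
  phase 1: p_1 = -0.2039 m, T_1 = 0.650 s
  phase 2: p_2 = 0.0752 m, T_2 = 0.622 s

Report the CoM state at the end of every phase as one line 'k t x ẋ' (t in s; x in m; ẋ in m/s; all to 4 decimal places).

phase 1: p=-0.2039, T=0.650, ωT=2.021760, cosh=3.842013, sinh=3.709591; start (x,ẋ)=(-0.117900, -0.246000) → end (x,ẋ)=(-0.166877, 0.047160)
phase 2: p=0.0752, T=0.622, ωT=1.934669, cosh=3.533112, sinh=3.388640; start (x,ẋ)=(-0.166877, 0.047160) → end (x,ẋ)=(-0.728705, -2.384873)

1 0.6500 -0.1669 0.0472
2 1.2720 -0.7287 -2.3849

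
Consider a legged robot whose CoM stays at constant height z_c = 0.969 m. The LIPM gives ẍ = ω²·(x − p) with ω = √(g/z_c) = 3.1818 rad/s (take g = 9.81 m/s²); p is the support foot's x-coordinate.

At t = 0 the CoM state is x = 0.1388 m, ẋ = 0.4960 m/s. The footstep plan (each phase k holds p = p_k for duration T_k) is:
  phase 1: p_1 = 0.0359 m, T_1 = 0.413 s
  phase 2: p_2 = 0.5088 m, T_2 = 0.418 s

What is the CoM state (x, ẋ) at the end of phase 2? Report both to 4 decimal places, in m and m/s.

phase 1: p=0.0359, T=0.413, ωT=1.314083, cosh=1.995029, sinh=1.726309; start (x,ẋ)=(0.138800, 0.496000) → end (x,ẋ)=(0.510297, 1.554741)
phase 2: p=0.5088, T=0.418, ωT=1.329992, cosh=2.022747, sinh=1.758268; start (x,ẋ)=(0.510297, 1.554741) → end (x,ẋ)=(1.370980, 3.153222)

x = 1.3710, ẋ = 3.1532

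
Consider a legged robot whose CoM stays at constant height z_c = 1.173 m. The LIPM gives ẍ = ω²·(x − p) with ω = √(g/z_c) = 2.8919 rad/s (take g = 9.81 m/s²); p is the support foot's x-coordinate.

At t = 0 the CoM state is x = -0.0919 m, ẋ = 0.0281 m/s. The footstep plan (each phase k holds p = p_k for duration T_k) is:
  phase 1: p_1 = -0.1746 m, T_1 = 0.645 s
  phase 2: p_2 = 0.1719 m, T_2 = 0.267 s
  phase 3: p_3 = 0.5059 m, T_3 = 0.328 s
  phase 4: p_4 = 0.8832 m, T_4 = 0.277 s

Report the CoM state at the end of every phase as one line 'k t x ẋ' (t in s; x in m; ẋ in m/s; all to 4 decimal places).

phase 1: p=-0.1746, T=0.645, ωT=1.865276, cosh=3.306284, sinh=3.151431; start (x,ẋ)=(-0.091900, 0.028100) → end (x,ẋ)=(0.129452, 0.846603)
phase 2: p=0.1719, T=0.267, ωT=0.772137, cosh=1.313206, sinh=0.851181; start (x,ẋ)=(0.129452, 0.846603) → end (x,ẋ)=(0.365340, 1.007276)
phase 3: p=0.5059, T=0.328, ωT=0.948543, cosh=1.484625, sinh=1.097320; start (x,ẋ)=(0.365340, 1.007276) → end (x,ẋ)=(0.679427, 1.049381)
phase 4: p=0.8832, T=0.277, ωT=0.801056, cosh=1.338374, sinh=0.889519; start (x,ẋ)=(0.679427, 1.049381) → end (x,ẋ)=(0.933255, 0.880279)

1 0.6450 0.1295 0.8466
2 0.9120 0.3653 1.0073
3 1.2400 0.6794 1.0494
4 1.5170 0.9333 0.8803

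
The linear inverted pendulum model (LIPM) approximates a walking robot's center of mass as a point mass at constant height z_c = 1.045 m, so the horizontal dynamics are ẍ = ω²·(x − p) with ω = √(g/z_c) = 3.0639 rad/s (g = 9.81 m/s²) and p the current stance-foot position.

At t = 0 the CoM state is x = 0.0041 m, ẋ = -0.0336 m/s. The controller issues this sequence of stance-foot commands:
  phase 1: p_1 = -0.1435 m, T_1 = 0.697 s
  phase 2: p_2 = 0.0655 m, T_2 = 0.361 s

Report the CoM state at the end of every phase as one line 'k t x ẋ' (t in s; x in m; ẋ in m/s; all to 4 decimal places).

phase 1: p=-0.1435, T=0.697, ωT=2.135538, cosh=4.289891, sinh=4.171710; start (x,ẋ)=(0.004100, -0.033600) → end (x,ẋ)=(0.443939, 1.742439)
phase 2: p=0.0655, T=0.361, ωT=1.106068, cosh=1.676654, sinh=1.345797; start (x,ẋ)=(0.443939, 1.742439) → end (x,ẋ)=(1.465365, 4.481917)

1 0.6970 0.4439 1.7424
2 1.0580 1.4654 4.4819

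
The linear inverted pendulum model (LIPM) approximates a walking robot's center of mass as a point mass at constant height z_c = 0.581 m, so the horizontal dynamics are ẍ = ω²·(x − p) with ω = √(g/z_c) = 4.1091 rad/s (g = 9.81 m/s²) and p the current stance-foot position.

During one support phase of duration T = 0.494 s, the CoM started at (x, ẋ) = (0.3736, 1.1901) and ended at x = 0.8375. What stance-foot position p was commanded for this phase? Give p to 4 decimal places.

p = 0.5893

ωT = 4.1091·0.494 = 2.029895; cosh(ωT) = 3.872320, sinh(ωT) = 3.740970
x(T) = p + (x₀−p)·cosh(ωT) + (ẋ₀/ω)·sinh(ωT) ⇒ p·(1 − cosh) = x(T) − x₀·cosh − (ẋ₀/ω)·sinh
numerator   = 0.8375 − (0.3736)·3.872320 − (1.1901/4.1091)·3.740970 = -1.692679
denominator = 1 − 3.872320 = -2.872320
p = -1.692679 / -2.872320 = 0.5893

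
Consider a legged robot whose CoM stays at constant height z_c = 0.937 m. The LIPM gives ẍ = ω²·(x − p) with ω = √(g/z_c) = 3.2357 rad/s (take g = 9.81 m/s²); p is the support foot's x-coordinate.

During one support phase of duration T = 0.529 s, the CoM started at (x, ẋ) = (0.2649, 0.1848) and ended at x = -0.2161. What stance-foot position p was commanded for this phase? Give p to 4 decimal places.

p = 0.6059

ωT = 3.2357·0.529 = 1.711685; cosh(ωT) = 2.859424, sinh(ωT) = 2.678863
x(T) = p + (x₀−p)·cosh(ωT) + (ẋ₀/ω)·sinh(ωT) ⇒ p·(1 − cosh) = x(T) − x₀·cosh − (ẋ₀/ω)·sinh
numerator   = -0.2161 − (0.2649)·2.859424 − (0.1848/3.2357)·2.678863 = -1.126559
denominator = 1 − 2.859424 = -1.859424
p = -1.126559 / -1.859424 = 0.6059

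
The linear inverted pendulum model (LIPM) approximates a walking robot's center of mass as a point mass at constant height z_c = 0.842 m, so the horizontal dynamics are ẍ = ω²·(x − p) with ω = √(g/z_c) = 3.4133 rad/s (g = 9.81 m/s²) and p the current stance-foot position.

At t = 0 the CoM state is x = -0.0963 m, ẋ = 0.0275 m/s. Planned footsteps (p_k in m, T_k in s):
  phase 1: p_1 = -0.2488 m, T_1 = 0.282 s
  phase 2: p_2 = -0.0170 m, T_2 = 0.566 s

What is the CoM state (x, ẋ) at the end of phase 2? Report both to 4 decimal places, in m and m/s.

x = 0.6211, ẋ = 2.2655

phase 1: p=-0.2488, T=0.282, ωT=0.962551, cosh=1.500142, sinh=1.118224; start (x,ẋ)=(-0.096300, 0.027500) → end (x,ẋ)=(-0.011019, 0.623321)
phase 2: p=-0.0170, T=0.566, ωT=1.931928, cosh=3.523837, sinh=3.378968; start (x,ẋ)=(-0.011019, 0.623321) → end (x,ẋ)=(0.621127, 2.265462)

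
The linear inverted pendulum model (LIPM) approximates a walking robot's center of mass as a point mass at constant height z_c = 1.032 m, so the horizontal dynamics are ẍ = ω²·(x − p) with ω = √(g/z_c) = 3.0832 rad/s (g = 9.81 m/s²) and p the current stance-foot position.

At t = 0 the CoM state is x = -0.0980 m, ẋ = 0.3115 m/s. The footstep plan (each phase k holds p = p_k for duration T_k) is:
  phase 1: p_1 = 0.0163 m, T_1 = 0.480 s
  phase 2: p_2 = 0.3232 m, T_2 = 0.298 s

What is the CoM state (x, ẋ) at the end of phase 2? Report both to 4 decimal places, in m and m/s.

x = -0.2054, ẋ = -1.1920

phase 1: p=0.0163, T=0.480, ωT=1.479936, cosh=2.310158, sinh=2.082506; start (x,ẋ)=(-0.098000, 0.311500) → end (x,ẋ)=(-0.037353, -0.014281)
phase 2: p=0.3232, T=0.298, ωT=0.918794, cosh=1.452633, sinh=1.053632; start (x,ẋ)=(-0.037353, -0.014281) → end (x,ẋ)=(-0.205431, -1.192022)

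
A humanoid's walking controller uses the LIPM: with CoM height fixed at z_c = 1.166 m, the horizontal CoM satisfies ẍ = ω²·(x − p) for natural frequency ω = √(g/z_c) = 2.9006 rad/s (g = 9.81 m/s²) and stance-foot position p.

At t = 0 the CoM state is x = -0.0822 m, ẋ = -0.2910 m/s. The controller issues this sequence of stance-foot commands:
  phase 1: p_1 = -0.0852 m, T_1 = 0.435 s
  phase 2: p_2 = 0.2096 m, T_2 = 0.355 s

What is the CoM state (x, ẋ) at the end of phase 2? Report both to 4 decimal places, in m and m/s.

x = -0.7318, ẋ = -2.4556

phase 1: p=-0.0852, T=0.435, ωT=1.261761, cosh=1.907395, sinh=1.624240; start (x,ẋ)=(-0.082200, -0.291000) → end (x,ẋ)=(-0.242428, -0.540918)
phase 2: p=0.2096, T=0.355, ωT=1.029713, cosh=1.578686, sinh=1.221576; start (x,ẋ)=(-0.242428, -0.540918) → end (x,ẋ)=(-0.731816, -2.455613)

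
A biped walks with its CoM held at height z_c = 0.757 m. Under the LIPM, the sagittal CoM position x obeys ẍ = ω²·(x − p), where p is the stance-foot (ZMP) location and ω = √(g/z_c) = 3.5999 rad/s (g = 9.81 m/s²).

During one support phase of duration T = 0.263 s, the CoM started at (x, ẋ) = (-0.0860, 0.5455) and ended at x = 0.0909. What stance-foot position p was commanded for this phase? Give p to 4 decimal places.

ωT = 3.5999·0.263 = 0.946774; cosh(ωT) = 1.482686, sinh(ωT) = 1.094695
x(T) = p + (x₀−p)·cosh(ωT) + (ẋ₀/ω)·sinh(ωT) ⇒ p·(1 − cosh) = x(T) − x₀·cosh − (ẋ₀/ω)·sinh
numerator   = 0.0909 − (-0.0860)·1.482686 − (0.5455/3.5999)·1.094695 = 0.052530
denominator = 1 − 1.482686 = -0.482686
p = 0.052530 / -0.482686 = -0.1088

p = -0.1088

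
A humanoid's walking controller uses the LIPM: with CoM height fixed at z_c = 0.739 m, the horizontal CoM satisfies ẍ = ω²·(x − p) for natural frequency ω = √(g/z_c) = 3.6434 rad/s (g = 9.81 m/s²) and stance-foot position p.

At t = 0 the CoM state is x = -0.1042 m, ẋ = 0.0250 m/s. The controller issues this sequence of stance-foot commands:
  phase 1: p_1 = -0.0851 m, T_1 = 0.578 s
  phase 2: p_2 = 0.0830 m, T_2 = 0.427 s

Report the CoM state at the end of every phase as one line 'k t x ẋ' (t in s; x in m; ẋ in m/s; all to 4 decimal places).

phase 1: p=-0.0851, T=0.578, ωT=2.105885, cosh=4.168055, sinh=4.046317; start (x,ẋ)=(-0.104200, 0.025000) → end (x,ẋ)=(-0.136945, -0.177378)
phase 2: p=0.0830, T=0.427, ωT=1.555732, cosh=2.474794, sinh=2.263759; start (x,ẋ)=(-0.136945, -0.177378) → end (x,ẋ)=(-0.571529, -2.253032)

1 0.5780 -0.1369 -0.1774
2 1.0050 -0.5715 -2.2530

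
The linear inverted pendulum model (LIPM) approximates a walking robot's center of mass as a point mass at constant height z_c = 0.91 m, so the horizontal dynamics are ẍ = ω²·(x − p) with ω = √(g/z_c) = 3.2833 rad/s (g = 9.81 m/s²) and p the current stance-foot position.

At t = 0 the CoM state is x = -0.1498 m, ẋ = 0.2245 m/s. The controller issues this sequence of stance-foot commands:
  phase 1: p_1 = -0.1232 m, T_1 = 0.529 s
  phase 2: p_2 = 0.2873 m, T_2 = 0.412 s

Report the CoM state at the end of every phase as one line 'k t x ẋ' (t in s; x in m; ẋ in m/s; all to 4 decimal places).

phase 1: p=-0.1232, T=0.529, ωT=1.736866, cosh=2.927793, sinh=2.751721; start (x,ẋ)=(-0.149800, 0.224500) → end (x,ẋ)=(-0.012927, 0.416966)
phase 2: p=0.2873, T=0.412, ωT=1.352720, cosh=2.063233, sinh=1.804697; start (x,ẋ)=(-0.012927, 0.416966) → end (x,ẋ)=(-0.102948, -0.918654)

1 0.5290 -0.0129 0.4170
2 0.9410 -0.1029 -0.9187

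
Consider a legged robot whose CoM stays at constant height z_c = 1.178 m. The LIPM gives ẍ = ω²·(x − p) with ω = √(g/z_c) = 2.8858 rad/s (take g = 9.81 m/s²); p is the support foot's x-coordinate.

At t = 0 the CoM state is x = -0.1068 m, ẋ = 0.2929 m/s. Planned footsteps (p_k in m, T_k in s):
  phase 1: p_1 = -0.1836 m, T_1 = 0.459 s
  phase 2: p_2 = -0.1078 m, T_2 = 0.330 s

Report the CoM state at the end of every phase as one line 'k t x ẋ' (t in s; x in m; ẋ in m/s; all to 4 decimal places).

1 0.4590 0.1484 0.9769
2 0.7890 0.6470 2.2698

phase 1: p=-0.1836, T=0.459, ωT=1.324582, cosh=2.013264, sinh=1.747350; start (x,ẋ)=(-0.106800, 0.292900) → end (x,ẋ)=(0.148369, 0.976949)
phase 2: p=-0.1078, T=0.330, ωT=0.952314, cosh=1.488774, sinh=1.102926; start (x,ẋ)=(0.148369, 0.976949) → end (x,ẋ)=(0.646959, 2.269799)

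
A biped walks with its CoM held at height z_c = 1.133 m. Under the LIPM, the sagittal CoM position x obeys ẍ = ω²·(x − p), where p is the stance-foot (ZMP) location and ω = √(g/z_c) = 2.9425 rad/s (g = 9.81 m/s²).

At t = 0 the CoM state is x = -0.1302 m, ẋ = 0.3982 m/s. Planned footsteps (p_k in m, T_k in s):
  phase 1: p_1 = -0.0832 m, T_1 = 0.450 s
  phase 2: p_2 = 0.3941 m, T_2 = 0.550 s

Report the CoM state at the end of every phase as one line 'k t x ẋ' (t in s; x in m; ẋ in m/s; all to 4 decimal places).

1 0.4500 0.0586 0.5598
2 1.0000 -0.0245 -0.9250

phase 1: p=-0.0832, T=0.450, ωT=1.324125, cosh=2.012465, sinh=1.746430; start (x,ẋ)=(-0.130200, 0.398200) → end (x,ẋ)=(0.058553, 0.559837)
phase 2: p=0.3941, T=0.550, ωT=1.618375, cosh=2.621553, sinh=2.423333; start (x,ẋ)=(0.058553, 0.559837) → end (x,ẋ)=(-0.024493, -0.925026)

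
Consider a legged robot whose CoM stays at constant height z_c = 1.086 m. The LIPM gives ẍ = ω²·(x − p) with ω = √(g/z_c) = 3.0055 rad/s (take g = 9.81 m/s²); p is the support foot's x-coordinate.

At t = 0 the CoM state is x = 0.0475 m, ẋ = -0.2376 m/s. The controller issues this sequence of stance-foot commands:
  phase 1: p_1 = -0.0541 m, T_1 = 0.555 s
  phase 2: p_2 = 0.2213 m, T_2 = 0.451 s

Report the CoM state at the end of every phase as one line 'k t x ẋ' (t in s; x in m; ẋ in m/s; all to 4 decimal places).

1 0.5550 0.0227 0.1284
2 1.0060 -0.1121 -0.8150

phase 1: p=-0.0541, T=0.555, ωT=1.668053, cosh=2.745223, sinh=2.556609; start (x,ẋ)=(0.047500, -0.237600) → end (x,ẋ)=(0.022702, 0.128418)
phase 2: p=0.2213, T=0.451, ωT=1.355481, cosh=2.068224, sinh=1.810400; start (x,ẋ)=(0.022702, 0.128418) → end (x,ẋ)=(-0.112091, -0.815007)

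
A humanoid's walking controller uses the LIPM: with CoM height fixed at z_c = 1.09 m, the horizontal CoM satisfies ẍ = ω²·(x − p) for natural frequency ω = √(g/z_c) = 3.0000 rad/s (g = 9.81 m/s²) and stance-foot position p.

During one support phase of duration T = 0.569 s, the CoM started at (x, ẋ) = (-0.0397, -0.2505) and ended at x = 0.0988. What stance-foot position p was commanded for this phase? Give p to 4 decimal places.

ωT = 3.0000·0.569 = 1.707000; cosh(ωT) = 2.846904, sinh(ωT) = 2.665495
x(T) = p + (x₀−p)·cosh(ωT) + (ẋ₀/ω)·sinh(ωT) ⇒ p·(1 − cosh) = x(T) − x₀·cosh − (ẋ₀/ω)·sinh
numerator   = 0.0988 − (-0.0397)·2.846904 − (-0.2505/3.0000)·2.665495 = 0.434391
denominator = 1 − 2.846904 = -1.846904
p = 0.434391 / -1.846904 = -0.2352

p = -0.2352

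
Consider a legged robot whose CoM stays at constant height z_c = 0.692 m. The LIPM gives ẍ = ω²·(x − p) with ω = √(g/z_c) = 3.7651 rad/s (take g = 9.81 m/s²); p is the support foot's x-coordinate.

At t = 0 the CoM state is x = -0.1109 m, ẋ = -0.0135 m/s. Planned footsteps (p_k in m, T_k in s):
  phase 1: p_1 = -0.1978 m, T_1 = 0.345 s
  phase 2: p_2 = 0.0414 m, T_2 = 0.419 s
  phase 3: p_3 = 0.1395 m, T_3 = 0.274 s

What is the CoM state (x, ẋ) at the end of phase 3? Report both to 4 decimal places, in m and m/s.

phase 1: p=-0.1978, T=0.345, ωT=1.298959, cosh=1.969148, sinh=1.696333; start (x,ẋ)=(-0.110900, -0.013500) → end (x,ẋ)=(-0.032763, 0.528435)
phase 2: p=0.0414, T=0.419, ωT=1.577577, cosh=2.524840, sinh=2.318366; start (x,ẋ)=(-0.032763, 0.528435) → end (x,ẋ)=(0.179534, 0.686851)
phase 3: p=0.1395, T=0.274, ωT=1.031637, cosh=1.581039, sinh=1.224617; start (x,ẋ)=(0.179534, 0.686851) → end (x,ẋ)=(0.426197, 1.270527)

x = 0.4262, ẋ = 1.2705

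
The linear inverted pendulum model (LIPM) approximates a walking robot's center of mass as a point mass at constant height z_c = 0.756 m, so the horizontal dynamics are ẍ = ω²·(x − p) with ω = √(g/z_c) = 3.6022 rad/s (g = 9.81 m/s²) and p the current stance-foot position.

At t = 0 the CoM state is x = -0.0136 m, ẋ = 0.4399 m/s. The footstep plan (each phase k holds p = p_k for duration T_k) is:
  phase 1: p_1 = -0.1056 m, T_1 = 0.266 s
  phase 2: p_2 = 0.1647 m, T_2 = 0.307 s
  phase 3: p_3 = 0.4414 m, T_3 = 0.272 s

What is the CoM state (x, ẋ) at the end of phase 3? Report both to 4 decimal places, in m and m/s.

phase 1: p=-0.1056, T=0.266, ωT=0.958185, cosh=1.495275, sinh=1.111686; start (x,ẋ)=(-0.013600, 0.439900) → end (x,ẋ)=(0.167724, 1.026187)
phase 2: p=0.1647, T=0.307, ωT=1.105875, cosh=1.676395, sinh=1.345474; start (x,ẋ)=(0.167724, 1.026187) → end (x,ẋ)=(0.553065, 1.734952)
phase 3: p=0.4414, T=0.272, ωT=0.979798, cosh=1.519653, sinh=1.144266; start (x,ẋ)=(0.553065, 1.734952) → end (x,ẋ)=(1.162213, 3.096795)

x = 1.1622, ẋ = 3.0968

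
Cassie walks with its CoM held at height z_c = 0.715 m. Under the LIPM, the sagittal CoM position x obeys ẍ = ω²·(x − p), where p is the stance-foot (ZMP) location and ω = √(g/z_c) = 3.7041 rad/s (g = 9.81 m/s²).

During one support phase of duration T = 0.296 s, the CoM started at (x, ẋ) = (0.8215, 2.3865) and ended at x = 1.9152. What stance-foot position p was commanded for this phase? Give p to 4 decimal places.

p = 0.4644

ωT = 3.7041·0.296 = 1.096414; cosh(ωT) = 1.663739, sinh(ωT) = 1.329672
x(T) = p + (x₀−p)·cosh(ωT) + (ẋ₀/ω)·sinh(ωT) ⇒ p·(1 − cosh) = x(T) − x₀·cosh − (ẋ₀/ω)·sinh
numerator   = 1.9152 − (0.8215)·1.663739 − (2.3865/3.7041)·1.329672 = -0.308251
denominator = 1 − 1.663739 = -0.663739
p = -0.308251 / -0.663739 = 0.4644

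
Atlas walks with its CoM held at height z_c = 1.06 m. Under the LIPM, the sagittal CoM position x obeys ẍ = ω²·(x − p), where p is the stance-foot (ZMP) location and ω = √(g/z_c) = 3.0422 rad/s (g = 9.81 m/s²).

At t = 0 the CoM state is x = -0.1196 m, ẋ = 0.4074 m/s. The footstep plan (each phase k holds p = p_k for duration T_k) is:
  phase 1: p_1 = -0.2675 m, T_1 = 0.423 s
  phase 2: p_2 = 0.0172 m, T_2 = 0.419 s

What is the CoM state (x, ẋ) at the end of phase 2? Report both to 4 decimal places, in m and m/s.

x = 1.2942, ẋ = 4.1238

phase 1: p=-0.2675, T=0.423, ωT=1.286851, cosh=1.948751, sinh=1.672612; start (x,ẋ)=(-0.119600, 0.407400) → end (x,ẋ)=(0.244710, 1.546499)
phase 2: p=0.0172, T=0.419, ωT=1.274682, cosh=1.928541, sinh=1.649021; start (x,ẋ)=(0.244710, 1.546499) → end (x,ẋ)=(1.294241, 4.123827)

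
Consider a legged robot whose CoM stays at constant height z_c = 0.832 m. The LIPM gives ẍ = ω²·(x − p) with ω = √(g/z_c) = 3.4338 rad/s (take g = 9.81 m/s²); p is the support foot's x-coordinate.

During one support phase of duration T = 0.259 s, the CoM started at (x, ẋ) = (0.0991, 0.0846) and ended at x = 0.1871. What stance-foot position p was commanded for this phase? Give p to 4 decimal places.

ωT = 3.4338·0.259 = 0.889354; cosh(ωT) = 1.422239, sinh(ωT) = 1.011318
x(T) = p + (x₀−p)·cosh(ωT) + (ẋ₀/ω)·sinh(ωT) ⇒ p·(1 − cosh) = x(T) − x₀·cosh − (ẋ₀/ω)·sinh
numerator   = 0.1871 − (0.0991)·1.422239 − (0.0846/3.4338)·1.011318 = 0.021240
denominator = 1 − 1.422239 = -0.422239
p = 0.021240 / -0.422239 = -0.0503

p = -0.0503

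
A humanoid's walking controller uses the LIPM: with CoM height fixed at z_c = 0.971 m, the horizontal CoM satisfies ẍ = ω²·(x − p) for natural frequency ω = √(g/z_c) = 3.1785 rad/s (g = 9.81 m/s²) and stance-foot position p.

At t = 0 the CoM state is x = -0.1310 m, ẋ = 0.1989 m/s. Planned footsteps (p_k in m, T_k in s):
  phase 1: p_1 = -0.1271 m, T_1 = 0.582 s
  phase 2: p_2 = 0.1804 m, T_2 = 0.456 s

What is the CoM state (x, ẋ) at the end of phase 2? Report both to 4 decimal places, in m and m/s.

x = 0.2829, ẋ = 0.5630

phase 1: p=-0.1271, T=0.582, ωT=1.849887, cosh=3.258178, sinh=3.100923; start (x,ẋ)=(-0.131000, 0.198900) → end (x,ẋ)=(0.054239, 0.609612)
phase 2: p=0.1804, T=0.456, ωT=1.449396, cosh=2.247626, sinh=2.012914; start (x,ẋ)=(0.054239, 0.609612) → end (x,ẋ)=(0.282898, 0.562993)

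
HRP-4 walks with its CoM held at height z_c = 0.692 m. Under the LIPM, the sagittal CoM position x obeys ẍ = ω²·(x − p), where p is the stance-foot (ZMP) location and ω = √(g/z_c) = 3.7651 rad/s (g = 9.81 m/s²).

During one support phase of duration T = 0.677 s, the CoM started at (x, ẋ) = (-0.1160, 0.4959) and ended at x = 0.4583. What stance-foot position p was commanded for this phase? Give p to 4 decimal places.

p = -0.0676

ωT = 3.7651·0.677 = 2.548973; cosh(ωT) = 6.436058, sinh(ωT) = 6.357896
x(T) = p + (x₀−p)·cosh(ωT) + (ẋ₀/ω)·sinh(ωT) ⇒ p·(1 − cosh) = x(T) − x₀·cosh − (ẋ₀/ω)·sinh
numerator   = 0.4583 − (-0.1160)·6.436058 − (0.4959/3.7651)·6.357896 = 0.367486
denominator = 1 − 6.436058 = -5.436058
p = 0.367486 / -5.436058 = -0.0676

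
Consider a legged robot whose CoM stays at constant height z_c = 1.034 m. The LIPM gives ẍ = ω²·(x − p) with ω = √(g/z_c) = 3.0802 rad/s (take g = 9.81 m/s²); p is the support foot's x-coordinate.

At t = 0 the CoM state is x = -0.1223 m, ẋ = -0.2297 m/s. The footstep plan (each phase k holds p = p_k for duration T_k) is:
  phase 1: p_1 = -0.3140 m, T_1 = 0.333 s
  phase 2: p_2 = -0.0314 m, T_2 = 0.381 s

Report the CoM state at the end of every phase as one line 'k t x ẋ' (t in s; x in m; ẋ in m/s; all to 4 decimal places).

1 0.3330 -0.1029 0.3561
2 0.7140 0.0109 0.3086

phase 1: p=-0.3140, T=0.333, ωT=1.025707, cosh=1.573804, sinh=1.215261; start (x,ẋ)=(-0.122300, -0.229700) → end (x,ẋ)=(-0.102927, 0.356078)
phase 2: p=-0.0314, T=0.381, ωT=1.173556, cosh=1.771368, sinh=1.462103; start (x,ẋ)=(-0.102927, 0.356078) → end (x,ẋ)=(0.010921, 0.308616)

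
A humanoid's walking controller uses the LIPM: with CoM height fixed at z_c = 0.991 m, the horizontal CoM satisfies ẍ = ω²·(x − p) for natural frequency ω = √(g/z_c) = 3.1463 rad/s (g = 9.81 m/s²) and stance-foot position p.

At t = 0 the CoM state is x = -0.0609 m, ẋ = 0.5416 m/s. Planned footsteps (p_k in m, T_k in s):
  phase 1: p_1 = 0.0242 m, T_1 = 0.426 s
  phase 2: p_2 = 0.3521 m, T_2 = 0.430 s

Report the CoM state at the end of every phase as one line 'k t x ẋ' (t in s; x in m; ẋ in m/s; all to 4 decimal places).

phase 1: p=0.0242, T=0.426, ωT=1.340324, cosh=2.041021, sinh=1.779260; start (x,ẋ)=(-0.060900, 0.541600) → end (x,ẋ)=(0.156789, 0.629020)
phase 2: p=0.3521, T=0.430, ωT=1.352909, cosh=2.063575, sinh=1.805088; start (x,ẋ)=(0.156789, 0.629020) → end (x,ẋ)=(0.309940, 0.188788)

1 0.4260 0.1568 0.6290
2 0.8560 0.3099 0.1888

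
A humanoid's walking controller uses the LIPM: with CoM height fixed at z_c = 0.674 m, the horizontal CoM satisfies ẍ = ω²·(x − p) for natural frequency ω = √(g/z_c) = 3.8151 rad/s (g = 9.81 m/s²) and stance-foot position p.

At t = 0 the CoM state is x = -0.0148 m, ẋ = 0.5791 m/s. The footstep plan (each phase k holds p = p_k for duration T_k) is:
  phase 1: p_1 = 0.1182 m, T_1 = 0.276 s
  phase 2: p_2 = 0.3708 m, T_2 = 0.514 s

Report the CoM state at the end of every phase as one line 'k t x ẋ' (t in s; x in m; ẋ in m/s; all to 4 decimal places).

phase 1: p=0.1182, T=0.276, ωT=1.052968, cosh=1.607522, sinh=1.258622; start (x,ẋ)=(-0.014800, 0.579100) → end (x,ẋ)=(0.095448, 0.292281)
phase 2: p=0.3708, T=0.514, ωT=1.960961, cosh=3.623439, sinh=3.482716; start (x,ẋ)=(0.095448, 0.292281) → end (x,ẋ)=(-0.360106, -2.599519)

1 0.2760 0.0954 0.2923
2 0.7900 -0.3601 -2.5995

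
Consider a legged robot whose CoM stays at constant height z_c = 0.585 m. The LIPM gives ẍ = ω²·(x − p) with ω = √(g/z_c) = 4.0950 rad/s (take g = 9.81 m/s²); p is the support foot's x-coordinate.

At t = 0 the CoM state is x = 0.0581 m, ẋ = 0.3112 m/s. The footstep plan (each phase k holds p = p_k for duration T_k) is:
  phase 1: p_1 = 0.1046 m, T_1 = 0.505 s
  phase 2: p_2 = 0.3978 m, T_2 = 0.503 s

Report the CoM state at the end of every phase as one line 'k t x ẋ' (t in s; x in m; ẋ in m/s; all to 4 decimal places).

1 0.5050 0.2135 0.5093
2 1.0080 0.1431 -0.8820

phase 1: p=0.1046, T=0.505, ωT=2.067975, cosh=4.017617, sinh=3.891175; start (x,ẋ)=(0.058100, 0.311200) → end (x,ẋ)=(0.213491, 0.509334)
phase 2: p=0.3978, T=0.503, ωT=2.059785, cosh=3.985882, sinh=3.858401; start (x,ẋ)=(0.213491, 0.509334) → end (x,ẋ)=(0.143073, -0.881961)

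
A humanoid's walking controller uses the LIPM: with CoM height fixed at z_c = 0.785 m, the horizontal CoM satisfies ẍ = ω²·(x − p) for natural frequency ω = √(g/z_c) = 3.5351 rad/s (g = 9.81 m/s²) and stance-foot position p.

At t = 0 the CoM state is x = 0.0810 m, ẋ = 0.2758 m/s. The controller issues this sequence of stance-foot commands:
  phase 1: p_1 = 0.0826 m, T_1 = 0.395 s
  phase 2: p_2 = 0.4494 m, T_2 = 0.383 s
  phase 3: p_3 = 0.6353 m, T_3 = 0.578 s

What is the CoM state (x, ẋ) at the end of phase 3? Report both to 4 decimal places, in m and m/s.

x = -0.9675, ẋ = -5.5352

phase 1: p=0.0826, T=0.395, ωT=1.396365, cosh=2.143990, sinh=1.896494; start (x,ẋ)=(0.081000, 0.275800) → end (x,ẋ)=(0.227130, 0.580585)
phase 2: p=0.4494, T=0.383, ωT=1.353943, cosh=2.065443, sinh=1.807223; start (x,ẋ)=(0.227130, 0.580585) → end (x,ẋ)=(0.287121, -0.220856)
phase 3: p=0.6353, T=0.578, ωT=2.043288, cosh=3.922769, sinh=3.793167; start (x,ẋ)=(0.287121, -0.220856) → end (x,ẋ)=(-0.967503, -5.535172)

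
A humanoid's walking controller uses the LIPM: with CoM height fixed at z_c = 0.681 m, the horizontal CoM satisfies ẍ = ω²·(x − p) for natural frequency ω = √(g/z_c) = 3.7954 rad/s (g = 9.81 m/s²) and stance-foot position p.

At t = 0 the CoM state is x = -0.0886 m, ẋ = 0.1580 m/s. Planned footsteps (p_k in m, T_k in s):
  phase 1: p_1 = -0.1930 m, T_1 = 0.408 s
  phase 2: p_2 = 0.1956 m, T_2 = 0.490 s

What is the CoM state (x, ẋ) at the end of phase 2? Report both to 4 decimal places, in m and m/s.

x = 1.1246, ẋ = 3.7475

phase 1: p=-0.1930, T=0.408, ωT=1.548523, cosh=2.458540, sinh=2.245978; start (x,ẋ)=(-0.088600, 0.158000) → end (x,ẋ)=(0.157170, 1.278395)
phase 2: p=0.1956, T=0.490, ωT=1.859746, cosh=3.288909, sinh=3.133197; start (x,ẋ)=(0.157170, 1.278395) → end (x,ẋ)=(1.124554, 3.747526)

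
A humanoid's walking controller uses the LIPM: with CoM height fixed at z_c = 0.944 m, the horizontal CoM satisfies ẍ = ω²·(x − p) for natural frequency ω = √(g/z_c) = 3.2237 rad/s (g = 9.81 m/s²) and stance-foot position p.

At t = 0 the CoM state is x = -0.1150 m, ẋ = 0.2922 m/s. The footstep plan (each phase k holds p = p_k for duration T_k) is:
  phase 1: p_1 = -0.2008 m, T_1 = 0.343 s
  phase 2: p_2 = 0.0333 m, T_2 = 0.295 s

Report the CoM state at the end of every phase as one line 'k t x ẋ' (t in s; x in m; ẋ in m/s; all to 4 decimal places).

1 0.3430 0.0650 0.8619
2 0.6380 0.3747 1.3942

phase 1: p=-0.2008, T=0.343, ωT=1.105729, cosh=1.676198, sinh=1.345229; start (x,ẋ)=(-0.115000, 0.292200) → end (x,ẋ)=(0.064951, 0.861866)
phase 2: p=0.0333, T=0.295, ωT=0.950991, cosh=1.487316, sinh=1.100958; start (x,ẋ)=(0.064951, 0.861866) → end (x,ẋ)=(0.374720, 1.394202)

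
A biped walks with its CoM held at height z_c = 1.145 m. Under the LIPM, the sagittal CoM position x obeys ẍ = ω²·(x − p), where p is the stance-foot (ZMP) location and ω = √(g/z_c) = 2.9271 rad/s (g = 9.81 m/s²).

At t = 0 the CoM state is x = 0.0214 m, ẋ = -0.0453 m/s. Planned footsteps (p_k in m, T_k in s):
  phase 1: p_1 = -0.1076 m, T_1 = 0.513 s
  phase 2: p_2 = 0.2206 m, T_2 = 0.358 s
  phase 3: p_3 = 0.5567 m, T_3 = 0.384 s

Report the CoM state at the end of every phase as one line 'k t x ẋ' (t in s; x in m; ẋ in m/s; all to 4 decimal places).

phase 1: p=-0.1076, T=0.513, ωT=1.501602, cosh=2.355824, sinh=2.133051; start (x,ẋ)=(0.021400, -0.045300) → end (x,ẋ)=(0.163290, 0.698713)
phase 2: p=0.2206, T=0.358, ωT=1.047902, cosh=1.601167, sinh=1.250494; start (x,ẋ)=(0.163290, 0.698713) → end (x,ẋ)=(0.427336, 0.908983)
phase 3: p=0.5567, T=0.384, ωT=1.124006, cosh=1.701067, sinh=1.376091; start (x,ẋ)=(0.427336, 0.908983) → end (x,ẋ)=(0.763976, 1.025169)

1 0.5130 0.1633 0.6987
2 0.8710 0.4273 0.9090
3 1.2550 0.7640 1.0252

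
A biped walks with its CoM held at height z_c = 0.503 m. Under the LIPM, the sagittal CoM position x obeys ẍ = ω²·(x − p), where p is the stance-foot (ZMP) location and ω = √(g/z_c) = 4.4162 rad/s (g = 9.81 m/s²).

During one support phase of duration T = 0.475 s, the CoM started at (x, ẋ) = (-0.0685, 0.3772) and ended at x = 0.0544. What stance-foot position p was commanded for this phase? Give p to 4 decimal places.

p = 0.0016

ωT = 4.4162·0.475 = 2.097695; cosh(ωT) = 4.135054, sinh(ωT) = 4.012315
x(T) = p + (x₀−p)·cosh(ωT) + (ẋ₀/ω)·sinh(ωT) ⇒ p·(1 − cosh) = x(T) − x₀·cosh − (ẋ₀/ω)·sinh
numerator   = 0.0544 − (-0.0685)·4.135054 − (0.3772/4.4162)·4.012315 = -0.005052
denominator = 1 − 4.135054 = -3.135054
p = -0.005052 / -3.135054 = 0.0016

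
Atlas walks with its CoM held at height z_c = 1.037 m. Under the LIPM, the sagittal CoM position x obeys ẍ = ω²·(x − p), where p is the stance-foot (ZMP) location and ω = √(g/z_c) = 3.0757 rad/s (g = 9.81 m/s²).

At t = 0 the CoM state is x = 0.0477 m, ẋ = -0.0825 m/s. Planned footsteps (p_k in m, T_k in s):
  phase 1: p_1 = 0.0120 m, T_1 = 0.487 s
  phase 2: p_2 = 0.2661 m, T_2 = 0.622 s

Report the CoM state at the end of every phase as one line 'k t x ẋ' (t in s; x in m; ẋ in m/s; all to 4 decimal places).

1 0.4870 0.0388 0.0396
2 1.1090 -0.4778 -2.1790

phase 1: p=0.0120, T=0.487, ωT=1.497866, cosh=2.347871, sinh=2.124264; start (x,ẋ)=(0.047700, -0.082500) → end (x,ẋ)=(0.038840, 0.039550)
phase 2: p=0.2661, T=0.622, ωT=1.913085, cosh=3.460791, sinh=3.313166; start (x,ẋ)=(0.038840, 0.039550) → end (x,ẋ)=(-0.477797, -2.178979)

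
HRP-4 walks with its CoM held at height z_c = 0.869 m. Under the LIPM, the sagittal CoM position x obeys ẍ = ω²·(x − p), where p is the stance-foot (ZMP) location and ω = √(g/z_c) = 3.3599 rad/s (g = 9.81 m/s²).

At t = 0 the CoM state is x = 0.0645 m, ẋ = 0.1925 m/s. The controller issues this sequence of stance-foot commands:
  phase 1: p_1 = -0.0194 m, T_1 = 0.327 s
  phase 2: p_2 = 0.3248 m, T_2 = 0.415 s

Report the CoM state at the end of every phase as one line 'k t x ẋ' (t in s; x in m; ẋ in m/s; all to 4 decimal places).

phase 1: p=-0.0194, T=0.327, ωT=1.098687, cosh=1.666767, sinh=1.333458; start (x,ẋ)=(0.064500, 0.192500) → end (x,ẋ)=(0.196840, 0.696749)
phase 2: p=0.3248, T=0.415, ωT=1.394359, cosh=2.140190, sinh=1.892197; start (x,ẋ)=(0.196840, 0.696749) → end (x,ẋ)=(0.443330, 0.677657)

1 0.3270 0.1968 0.6967
2 0.7420 0.4433 0.6777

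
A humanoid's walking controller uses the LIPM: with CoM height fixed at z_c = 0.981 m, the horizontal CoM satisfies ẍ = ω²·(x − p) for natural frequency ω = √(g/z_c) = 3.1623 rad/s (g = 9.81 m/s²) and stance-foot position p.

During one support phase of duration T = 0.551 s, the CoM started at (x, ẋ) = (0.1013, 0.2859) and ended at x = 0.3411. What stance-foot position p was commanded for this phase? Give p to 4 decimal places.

p = 0.1067

ωT = 3.1623·0.551 = 1.742427; cosh(ωT) = 2.943142, sinh(ωT) = 2.768047
x(T) = p + (x₀−p)·cosh(ωT) + (ẋ₀/ω)·sinh(ωT) ⇒ p·(1 − cosh) = x(T) − x₀·cosh − (ẋ₀/ω)·sinh
numerator   = 0.3411 − (0.1013)·2.943142 − (0.2859/3.1623)·2.768047 = -0.207296
denominator = 1 − 2.943142 = -1.943142
p = -0.207296 / -1.943142 = 0.1067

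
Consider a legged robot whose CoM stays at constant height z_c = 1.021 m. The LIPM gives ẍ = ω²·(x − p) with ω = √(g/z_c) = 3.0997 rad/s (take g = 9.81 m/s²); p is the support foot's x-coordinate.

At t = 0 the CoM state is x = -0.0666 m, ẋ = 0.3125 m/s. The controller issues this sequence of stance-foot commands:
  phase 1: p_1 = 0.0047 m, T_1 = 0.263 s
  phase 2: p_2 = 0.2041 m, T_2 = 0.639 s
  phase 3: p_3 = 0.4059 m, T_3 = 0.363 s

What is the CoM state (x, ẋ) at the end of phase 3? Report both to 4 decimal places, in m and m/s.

phase 1: p=0.0047, T=0.263, ωT=0.815221, cosh=1.351108, sinh=0.908567; start (x,ẋ)=(-0.066600, 0.312500) → end (x,ẋ)=(-0.000036, 0.221420)
phase 2: p=0.2041, T=0.639, ωT=1.980708, cosh=3.692923, sinh=3.554952; start (x,ẋ)=(-0.000036, 0.221420) → end (x,ẋ)=(-0.295818, -1.431742)
phase 3: p=0.4059, T=0.363, ωT=1.125191, cosh=1.702698, sinh=1.378108; start (x,ẋ)=(-0.295818, -1.431742) → end (x,ẋ)=(-1.425457, -5.435365)

x = -1.4255, ẋ = -5.4354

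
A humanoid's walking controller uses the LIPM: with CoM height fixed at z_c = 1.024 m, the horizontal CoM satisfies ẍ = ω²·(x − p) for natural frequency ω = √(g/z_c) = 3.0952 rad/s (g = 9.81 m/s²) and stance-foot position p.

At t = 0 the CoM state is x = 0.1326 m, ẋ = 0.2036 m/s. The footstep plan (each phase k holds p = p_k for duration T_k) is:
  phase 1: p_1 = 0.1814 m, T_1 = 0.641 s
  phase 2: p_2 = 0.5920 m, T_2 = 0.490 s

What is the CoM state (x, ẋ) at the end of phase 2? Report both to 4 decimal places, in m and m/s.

phase 1: p=0.1814, T=0.641, ωT=1.984023, cosh=3.704728, sinh=3.567213; start (x,ẋ)=(0.132600, 0.203600) → end (x,ẋ)=(0.235258, 0.215470)
phase 2: p=0.5920, T=0.490, ωT=1.516648, cosh=2.388185, sinh=2.168739; start (x,ẋ)=(0.235258, 0.215470) → end (x,ẋ)=(-0.108991, -1.880113)

x = -0.1090, ẋ = -1.8801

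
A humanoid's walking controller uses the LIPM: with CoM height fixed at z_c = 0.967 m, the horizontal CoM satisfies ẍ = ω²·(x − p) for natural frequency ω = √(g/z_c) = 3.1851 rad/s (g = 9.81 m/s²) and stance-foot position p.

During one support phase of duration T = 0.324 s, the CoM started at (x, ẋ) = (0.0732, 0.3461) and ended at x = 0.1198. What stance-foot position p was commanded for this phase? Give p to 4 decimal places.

p = 0.2220

ωT = 3.1851·0.324 = 1.031972; cosh(ωT) = 1.581450, sinh(ωT) = 1.225146
x(T) = p + (x₀−p)·cosh(ωT) + (ẋ₀/ω)·sinh(ωT) ⇒ p·(1 − cosh) = x(T) − x₀·cosh − (ẋ₀/ω)·sinh
numerator   = 0.1198 − (0.0732)·1.581450 − (0.3461/3.1851)·1.225146 = -0.129089
denominator = 1 − 1.581450 = -0.581450
p = -0.129089 / -0.581450 = 0.2220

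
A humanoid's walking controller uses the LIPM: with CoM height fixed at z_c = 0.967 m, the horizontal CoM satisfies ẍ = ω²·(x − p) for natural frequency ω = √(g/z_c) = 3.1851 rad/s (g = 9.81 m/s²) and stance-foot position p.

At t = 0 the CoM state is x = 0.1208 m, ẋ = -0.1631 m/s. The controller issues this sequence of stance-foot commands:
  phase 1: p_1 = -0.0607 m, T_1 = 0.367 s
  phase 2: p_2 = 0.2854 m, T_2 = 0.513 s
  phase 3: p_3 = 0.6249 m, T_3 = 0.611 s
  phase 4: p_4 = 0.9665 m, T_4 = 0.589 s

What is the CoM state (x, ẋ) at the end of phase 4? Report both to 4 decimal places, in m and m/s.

x = 0.6406, ẋ = -0.8439

phase 1: p=-0.0607, T=0.367, ωT=1.168932, cosh=1.764626, sinh=1.453927; start (x,ẋ)=(0.120800, -0.163100) → end (x,ẋ)=(0.185128, 0.552698)
phase 2: p=0.2854, T=0.513, ωT=1.633956, cosh=2.659632, sinh=2.464476; start (x,ẋ)=(0.185128, 0.552698) → end (x,ẋ)=(0.446365, 0.682879)
phase 3: p=0.6249, T=0.611, ωT=1.946096, cosh=3.572066, sinh=3.429236; start (x,ẋ)=(0.446365, 0.682879) → end (x,ẋ)=(0.722381, 0.489245)
phase 4: p=0.9665, T=0.589, ωT=1.876024, cosh=3.340349, sinh=3.187151; start (x,ẋ)=(0.722381, 0.489245) → end (x,ẋ)=(0.640618, -0.843897)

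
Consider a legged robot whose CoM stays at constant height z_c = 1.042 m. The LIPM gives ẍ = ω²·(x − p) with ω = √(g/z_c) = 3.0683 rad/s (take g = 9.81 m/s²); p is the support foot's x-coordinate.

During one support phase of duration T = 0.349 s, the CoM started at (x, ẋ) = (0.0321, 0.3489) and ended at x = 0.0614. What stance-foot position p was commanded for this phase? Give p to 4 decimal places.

p = 0.2179

ωT = 3.0683·0.349 = 1.070837; cosh(ωT) = 1.630271, sinh(ωT) = 1.287549
x(T) = p + (x₀−p)·cosh(ωT) + (ẋ₀/ω)·sinh(ωT) ⇒ p·(1 − cosh) = x(T) − x₀·cosh − (ẋ₀/ω)·sinh
numerator   = 0.0614 − (0.0321)·1.630271 − (0.3489/3.0683)·1.287549 = -0.137340
denominator = 1 − 1.630271 = -0.630271
p = -0.137340 / -0.630271 = 0.2179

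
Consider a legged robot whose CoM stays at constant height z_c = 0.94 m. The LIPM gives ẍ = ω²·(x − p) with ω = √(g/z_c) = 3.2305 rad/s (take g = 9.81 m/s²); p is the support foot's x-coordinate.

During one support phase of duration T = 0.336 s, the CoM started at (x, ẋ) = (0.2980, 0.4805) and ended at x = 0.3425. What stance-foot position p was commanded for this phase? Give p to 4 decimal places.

ωT = 3.2305·0.336 = 1.085448; cosh(ωT) = 1.649258, sinh(ωT) = 1.311508
x(T) = p + (x₀−p)·cosh(ωT) + (ẋ₀/ω)·sinh(ωT) ⇒ p·(1 − cosh) = x(T) − x₀·cosh − (ẋ₀/ω)·sinh
numerator   = 0.3425 − (0.2980)·1.649258 − (0.4805/3.2305)·1.311508 = -0.344051
denominator = 1 − 1.649258 = -0.649258
p = -0.344051 / -0.649258 = 0.5299

p = 0.5299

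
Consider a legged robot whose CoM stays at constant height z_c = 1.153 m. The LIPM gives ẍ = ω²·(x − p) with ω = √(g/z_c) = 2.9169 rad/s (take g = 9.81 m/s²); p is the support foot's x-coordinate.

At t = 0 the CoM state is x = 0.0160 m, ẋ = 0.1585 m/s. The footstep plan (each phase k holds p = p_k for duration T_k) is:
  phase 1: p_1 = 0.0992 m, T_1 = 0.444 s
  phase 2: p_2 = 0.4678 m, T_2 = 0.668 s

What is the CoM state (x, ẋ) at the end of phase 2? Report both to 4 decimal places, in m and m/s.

x = -1.2244, ẋ = -4.7670

phase 1: p=0.0992, T=0.444, ωT=1.295104, cosh=1.962622, sinh=1.688752; start (x,ẋ)=(0.016000, 0.158500) → end (x,ẋ)=(0.027674, -0.098761)
phase 2: p=0.4678, T=0.668, ωT=1.948489, cosh=3.580283, sinh=3.437794; start (x,ẋ)=(0.027674, -0.098761) → end (x,ẋ)=(-1.224373, -4.767043)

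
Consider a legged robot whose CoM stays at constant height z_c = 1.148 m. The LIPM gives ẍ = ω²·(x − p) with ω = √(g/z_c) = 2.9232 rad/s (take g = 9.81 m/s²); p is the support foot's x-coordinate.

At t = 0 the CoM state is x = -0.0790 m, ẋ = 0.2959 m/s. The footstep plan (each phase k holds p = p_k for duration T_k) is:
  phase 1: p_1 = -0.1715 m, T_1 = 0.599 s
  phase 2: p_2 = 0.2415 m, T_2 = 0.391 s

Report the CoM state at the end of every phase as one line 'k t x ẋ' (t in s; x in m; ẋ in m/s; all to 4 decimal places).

1 0.5990 0.3857 1.6332
2 0.9900 1.2776 3.4152

phase 1: p=-0.1715, T=0.599, ωT=1.750997, cosh=2.966971, sinh=2.793370; start (x,ẋ)=(-0.079000, 0.295900) → end (x,ẋ)=(0.385703, 1.633243)
phase 2: p=0.2415, T=0.391, ωT=1.142971, cosh=1.727471, sinh=1.408601; start (x,ẋ)=(0.385703, 1.633243) → end (x,ẋ)=(1.277616, 3.415154)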